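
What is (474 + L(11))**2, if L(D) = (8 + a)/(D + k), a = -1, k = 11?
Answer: 108889225/484 ≈ 2.2498e+5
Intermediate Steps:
L(D) = 7/(11 + D) (L(D) = (8 - 1)/(D + 11) = 7/(11 + D))
(474 + L(11))**2 = (474 + 7/(11 + 11))**2 = (474 + 7/22)**2 = (10435/22)**2 = 108889225/484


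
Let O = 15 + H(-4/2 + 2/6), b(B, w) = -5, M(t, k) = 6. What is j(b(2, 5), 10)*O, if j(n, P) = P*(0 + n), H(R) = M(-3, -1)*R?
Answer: -250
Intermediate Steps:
H(R) = 6*R
j(n, P) = P*n
O = 5 (O = 15 + 6*(-4/2 + 2/6) = 15 + 6*(-4*½ + 2*(⅙)) = 15 + 6*(-2 + ⅓) = 15 + 6*(-5/3) = 15 - 10 = 5)
j(b(2, 5), 10)*O = (10*(-5))*5 = -50*5 = -250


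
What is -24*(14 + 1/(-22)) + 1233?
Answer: 9879/11 ≈ 898.09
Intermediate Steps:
-24*(14 + 1/(-22)) + 1233 = -24*(14 + 1*(-1/22)) + 1233 = -24*(14 - 1/22) + 1233 = -24*307/22 + 1233 = -3684/11 + 1233 = 9879/11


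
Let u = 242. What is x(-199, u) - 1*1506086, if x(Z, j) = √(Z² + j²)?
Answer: -1506086 + √98165 ≈ -1.5058e+6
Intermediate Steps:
x(-199, u) - 1*1506086 = √((-199)² + 242²) - 1*1506086 = √(39601 + 58564) - 1506086 = √98165 - 1506086 = -1506086 + √98165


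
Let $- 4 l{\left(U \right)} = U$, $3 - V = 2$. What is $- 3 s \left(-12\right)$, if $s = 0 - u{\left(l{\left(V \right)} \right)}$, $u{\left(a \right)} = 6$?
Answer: $-216$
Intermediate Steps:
$V = 1$ ($V = 3 - 2 = 1$)
$l{\left(U \right)} = - \frac{U}{4}$
$s = -6$ ($s = 0 - 6 = -6$)
$- 3 s \left(-12\right) = \left(-3\right) \left(-6\right) \left(-12\right) = 18 \left(-12\right) = -216$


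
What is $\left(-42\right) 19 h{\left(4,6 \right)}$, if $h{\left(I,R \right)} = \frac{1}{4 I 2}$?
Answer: $- \frac{399}{16} \approx -24.938$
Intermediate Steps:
$h{\left(I,R \right)} = \frac{1}{8 I}$
$\left(-42\right) 19 h{\left(4,6 \right)} = \left(-42\right) 19 \frac{1}{8 \cdot 4} = - 798 \cdot \frac{1}{8} \cdot \frac{1}{4} = \left(-798\right) \frac{1}{32} = - \frac{399}{16}$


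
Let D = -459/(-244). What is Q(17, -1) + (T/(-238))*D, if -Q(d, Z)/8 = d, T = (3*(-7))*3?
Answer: -66125/488 ≈ -135.50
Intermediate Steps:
T = -63 (T = -21*3 = -63)
Q(d, Z) = -8*d
D = 459/244 (D = -459*(-1/244) = 459/244 ≈ 1.8811)
Q(17, -1) + (T/(-238))*D = -8*17 - 63/(-238)*(459/244) = -136 - 63*(-1/238)*(459/244) = -136 + (9/34)*(459/244) = -136 + 243/488 = -66125/488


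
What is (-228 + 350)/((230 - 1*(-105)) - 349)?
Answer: -61/7 ≈ -8.7143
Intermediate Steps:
(-228 + 350)/((230 - 1*(-105)) - 349) = 122/((230 + 105) - 349) = 122/(335 - 349) = 122/(-14) = -1/14*122 = -61/7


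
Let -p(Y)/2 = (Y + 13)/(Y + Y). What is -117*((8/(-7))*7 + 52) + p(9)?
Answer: -46354/9 ≈ -5150.4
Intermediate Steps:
p(Y) = -(13 + Y)/Y (p(Y) = -2*(Y + 13)/(Y + Y) = -2*(13 + Y)/(2*Y) = -2*(13 + Y)*1/(2*Y) = -(13 + Y)/Y)
-117*((8/(-7))*7 + 52) + p(9) = -117*((8/(-7))*7 + 52) + (-13 - 1*9)/9 = -117*((8*(-⅐))*7 + 52) + (-13 - 9)/9 = -117*(-8/7*7 + 52) + (⅑)*(-22) = -117*(-8 + 52) - 22/9 = -117*44 - 22/9 = -5148 - 22/9 = -46354/9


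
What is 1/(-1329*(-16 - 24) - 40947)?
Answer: 1/12213 ≈ 8.1880e-5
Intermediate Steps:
1/(-1329*(-16 - 24) - 40947) = 1/(-1329*(-40) - 40947) = 1/(53160 - 40947) = 1/12213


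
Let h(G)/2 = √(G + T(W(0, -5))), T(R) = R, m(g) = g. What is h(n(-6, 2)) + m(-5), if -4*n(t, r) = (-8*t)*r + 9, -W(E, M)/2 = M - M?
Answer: -5 + I*√105 ≈ -5.0 + 10.247*I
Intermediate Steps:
W(E, M) = 0 (W(E, M) = -2*(M - M) = -2*0 = 0)
n(t, r) = -9/4 + 2*r*t (n(t, r) = -((-8*t)*r + 9)/4 = -(-8*r*t + 9)/4 = -(9 - 8*r*t)/4 = -9/4 + 2*r*t)
h(G) = 2*√G (h(G) = 2*√(G + 0) = 2*√G)
h(n(-6, 2)) + m(-5) = 2*√(-9/4 + 2*2*(-6)) - 5 = 2*√(-9/4 - 24) - 5 = 2*√(-105/4) - 5 = 2*(I*√105/2) - 5 = I*√105 - 5 = -5 + I*√105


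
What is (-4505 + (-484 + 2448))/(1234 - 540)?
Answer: -2541/694 ≈ -3.6614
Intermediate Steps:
(-4505 + (-484 + 2448))/(1234 - 540) = (-4505 + 1964)/694 = -2541*1/694 = -2541/694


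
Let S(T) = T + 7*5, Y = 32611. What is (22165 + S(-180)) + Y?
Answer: 54631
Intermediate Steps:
S(T) = 35 + T (S(T) = T + 35 = 35 + T)
(22165 + S(-180)) + Y = (22165 + (35 - 180)) + 32611 = (22165 - 145) + 32611 = 22020 + 32611 = 54631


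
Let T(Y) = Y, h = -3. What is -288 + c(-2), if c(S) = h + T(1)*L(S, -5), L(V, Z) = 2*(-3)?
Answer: -297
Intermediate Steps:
L(V, Z) = -6
c(S) = -9 (c(S) = -3 + 1*(-6) = -3 - 6 = -9)
-288 + c(-2) = -288 - 9 = -297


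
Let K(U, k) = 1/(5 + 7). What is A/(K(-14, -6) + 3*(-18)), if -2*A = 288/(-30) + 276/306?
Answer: -4436/54995 ≈ -0.080662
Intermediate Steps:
A = 1109/255 (A = -(288/(-30) + 276/306)/2 = -(288*(-1/30) + 276*(1/306))/2 = -(-48/5 + 46/51)/2 = -1/2*(-2218/255) = 1109/255 ≈ 4.3490)
K(U, k) = 1/12
A/(K(-14, -6) + 3*(-18)) = 1109/(255*(1/12 + 3*(-18))) = 1109/(255*(1/12 - 54)) = 1109/(255*(-647/12)) = (1109/255)*(-12/647) = -4436/54995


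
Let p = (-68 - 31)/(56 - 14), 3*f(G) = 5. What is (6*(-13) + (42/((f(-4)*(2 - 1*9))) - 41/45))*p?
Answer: 40843/210 ≈ 194.49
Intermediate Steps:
f(G) = 5/3 (f(G) = (⅓)*5 = 5/3)
p = -33/14 (p = -99/42 = -99*1/42 = -33/14 ≈ -2.3571)
(6*(-13) + (42/((f(-4)*(2 - 1*9))) - 41/45))*p = (6*(-13) + (42/((5*(2 - 1*9)/3)) - 41/45))*(-33/14) = (-78 + (42/((5*(2 - 9)/3)) - 41*1/45))*(-33/14) = (-78 + (42/(((5/3)*(-7))) - 41/45))*(-33/14) = (-78 + (42/(-35/3) - 41/45))*(-33/14) = (-78 + (42*(-3/35) - 41/45))*(-33/14) = (-78 + (-18/5 - 41/45))*(-33/14) = (-78 - 203/45)*(-33/14) = -3713/45*(-33/14) = 40843/210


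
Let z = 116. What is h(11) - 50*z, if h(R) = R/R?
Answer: -5799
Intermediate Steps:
h(R) = 1
h(11) - 50*z = 1 - 50*116 = 1 - 5800 = -5799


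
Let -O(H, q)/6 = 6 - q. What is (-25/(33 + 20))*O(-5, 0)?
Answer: 900/53 ≈ 16.981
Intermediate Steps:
O(H, q) = -36 + 6*q (O(H, q) = -6*(6 - q) = -36 + 6*q)
(-25/(33 + 20))*O(-5, 0) = (-25/(33 + 20))*(-36 + 6*0) = (-25/53)*(-36 + 0) = -25*1/53*(-36) = -25/53*(-36) = 900/53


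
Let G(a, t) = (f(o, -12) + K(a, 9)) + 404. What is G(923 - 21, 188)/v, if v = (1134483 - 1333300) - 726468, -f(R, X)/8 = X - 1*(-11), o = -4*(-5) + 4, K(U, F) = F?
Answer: -421/925285 ≈ -0.00045499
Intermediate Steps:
o = 24 (o = 20 + 4 = 24)
f(R, X) = -88 - 8*X (f(R, X) = -8*(X - 1*(-11)) = -8*(X + 11) = -8*(11 + X) = -88 - 8*X)
G(a, t) = 421 (G(a, t) = ((-88 - 8*(-12)) + 9) + 404 = ((-88 + 96) + 9) + 404 = (8 + 9) + 404 = 17 + 404 = 421)
v = -925285 (v = -198817 - 726468 = -925285)
G(923 - 21, 188)/v = 421/(-925285) = 421*(-1/925285) = -421/925285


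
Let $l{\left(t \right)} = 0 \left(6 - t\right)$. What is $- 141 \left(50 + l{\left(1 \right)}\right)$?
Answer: $-7050$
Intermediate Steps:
$l{\left(t \right)} = 0$
$- 141 \left(50 + l{\left(1 \right)}\right) = - 141 \left(50 + 0\right) = \left(-141\right) 50 = -7050$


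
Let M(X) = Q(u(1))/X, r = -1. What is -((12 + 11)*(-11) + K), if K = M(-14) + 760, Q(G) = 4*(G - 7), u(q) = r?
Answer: -3565/7 ≈ -509.29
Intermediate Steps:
u(q) = -1
Q(G) = -28 + 4*G (Q(G) = 4*(-7 + G) = -28 + 4*G)
M(X) = -32/X (M(X) = (-28 + 4*(-1))/X = (-28 - 4)/X = -32/X)
K = 5336/7 (K = -32/(-14) + 760 = -32*(-1/14) + 760 = 16/7 + 760 = 5336/7 ≈ 762.29)
-((12 + 11)*(-11) + K) = -((12 + 11)*(-11) + 5336/7) = -(23*(-11) + 5336/7) = -(-253 + 5336/7) = -1*3565/7 = -3565/7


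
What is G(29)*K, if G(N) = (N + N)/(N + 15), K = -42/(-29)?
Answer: 21/11 ≈ 1.9091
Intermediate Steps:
K = 42/29 (K = -42*(-1/29) = 42/29 ≈ 1.4483)
G(N) = 2*N/(15 + N) (G(N) = (2*N)/(15 + N) = 2*N/(15 + N))
G(29)*K = (2*29/(15 + 29))*(42/29) = (2*29/44)*(42/29) = (2*29*(1/44))*(42/29) = (29/22)*(42/29) = 21/11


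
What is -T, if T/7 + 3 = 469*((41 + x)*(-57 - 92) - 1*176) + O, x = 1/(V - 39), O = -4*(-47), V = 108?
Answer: 1424122007/69 ≈ 2.0639e+7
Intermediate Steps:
O = 188
x = 1/69 (x = 1/(108 - 39) = 1/69 ≈ 0.014493)
T = -1424122007/69 (T = -21 + 7*(469*((41 + 1/69)*(-57 - 92) - 1*176) + 188) = -21 + 7*(469*((2830/69)*(-149) - 176) + 188) = -21 + 7*(469*(-421670/69 - 176) + 188) = -21 + 7*(469*(-433814/69) + 188) = -21 + 7*(-203458766/69 + 188) = -21 + 7*(-203445794/69) = -21 - 1424120558/69 = -1424122007/69 ≈ -2.0639e+7)
-T = -1*(-1424122007/69) = 1424122007/69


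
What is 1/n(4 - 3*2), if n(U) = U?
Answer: -½ ≈ -0.50000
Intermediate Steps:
1/n(4 - 3*2) = 1/(4 - 3*2) = 1/(4 - 6) = 1/(-2) = -½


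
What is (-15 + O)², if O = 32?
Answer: 289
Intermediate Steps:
(-15 + O)² = (-15 + 32)² = 17² = 289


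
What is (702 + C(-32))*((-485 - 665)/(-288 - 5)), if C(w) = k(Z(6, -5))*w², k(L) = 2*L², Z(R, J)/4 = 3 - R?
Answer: 339956100/293 ≈ 1.1603e+6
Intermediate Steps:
Z(R, J) = 12 - 4*R (Z(R, J) = 4*(3 - R) = 12 - 4*R)
C(w) = 288*w² (C(w) = (2*(12 - 4*6)²)*w² = (2*(12 - 24)²)*w² = (2*(-12)²)*w² = (2*144)*w² = 288*w²)
(702 + C(-32))*((-485 - 665)/(-288 - 5)) = (702 + 288*(-32)²)*((-485 - 665)/(-288 - 5)) = (702 + 288*1024)*(-1150/(-293)) = (702 + 294912)*(-1150*(-1/293)) = 295614*(1150/293) = 339956100/293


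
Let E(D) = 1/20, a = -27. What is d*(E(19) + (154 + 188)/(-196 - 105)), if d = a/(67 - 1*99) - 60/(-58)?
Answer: -1628211/798080 ≈ -2.0402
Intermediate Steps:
d = 1743/928 (d = -27/(67 - 1*99) - 60/(-58) = -27/(67 - 99) - 60*(-1/58) = -27/(-32) + 30/29 = -27*(-1/32) + 30/29 = 27/32 + 30/29 = 1743/928 ≈ 1.8782)
E(D) = 1/20
d*(E(19) + (154 + 188)/(-196 - 105)) = 1743*(1/20 + (154 + 188)/(-196 - 105))/928 = 1743*(1/20 + 342/(-301))/928 = 1743*(1/20 + 342*(-1/301))/928 = 1743*(1/20 - 342/301)/928 = (1743/928)*(-6539/6020) = -1628211/798080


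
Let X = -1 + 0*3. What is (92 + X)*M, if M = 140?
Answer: 12740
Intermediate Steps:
X = -1 (X = -1 + 0 = -1)
(92 + X)*M = (92 - 1)*140 = 91*140 = 12740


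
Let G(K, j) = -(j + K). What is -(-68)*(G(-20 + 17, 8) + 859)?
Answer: 58072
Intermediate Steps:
G(K, j) = -K - j (G(K, j) = -(K + j) = -K - j)
-(-68)*(G(-20 + 17, 8) + 859) = -(-68)*((-(-20 + 17) - 1*8) + 859) = -(-68)*((-1*(-3) - 8) + 859) = -(-68)*((3 - 8) + 859) = -(-68)*(-5 + 859) = -(-68)*854 = -1*(-58072) = 58072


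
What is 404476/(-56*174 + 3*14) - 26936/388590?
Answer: -13119721826/314175015 ≈ -41.759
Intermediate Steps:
404476/(-56*174 + 3*14) - 26936/388590 = 404476/(-9744 + 42) - 26936*1/388590 = 404476/(-9702) - 13468/194295 = 404476*(-1/9702) - 13468/194295 = -202238/4851 - 13468/194295 = -13119721826/314175015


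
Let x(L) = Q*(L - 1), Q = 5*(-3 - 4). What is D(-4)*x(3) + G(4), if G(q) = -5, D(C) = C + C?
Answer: 555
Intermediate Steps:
D(C) = 2*C
Q = -35 (Q = 5*(-7) = -35)
x(L) = 35 - 35*L (x(L) = -35*(L - 1) = -35*(-1 + L) = 35 - 35*L)
D(-4)*x(3) + G(4) = (2*(-4))*(35 - 35*3) - 5 = -8*(35 - 105) - 5 = -8*(-70) - 5 = 560 - 5 = 555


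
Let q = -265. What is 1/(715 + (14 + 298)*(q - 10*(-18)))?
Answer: -1/25805 ≈ -3.8752e-5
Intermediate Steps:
1/(715 + (14 + 298)*(q - 10*(-18))) = 1/(715 + (14 + 298)*(-265 - 10*(-18))) = 1/(715 + 312*(-265 + 180)) = 1/(715 + 312*(-85)) = 1/(715 - 26520) = 1/(-25805) = -1/25805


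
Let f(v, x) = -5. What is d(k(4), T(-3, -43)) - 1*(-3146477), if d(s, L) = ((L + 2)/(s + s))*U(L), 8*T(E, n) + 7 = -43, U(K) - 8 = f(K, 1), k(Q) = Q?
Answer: 100687213/32 ≈ 3.1465e+6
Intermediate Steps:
U(K) = 3 (U(K) = 8 - 5 = 3)
T(E, n) = -25/4 (T(E, n) = -7/8 + (1/8)*(-43) = -7/8 - 43/8 = -25/4)
d(s, L) = 3*(2 + L)/(2*s) (d(s, L) = ((L + 2)/(s + s))*3 = ((2 + L)/((2*s)))*3 = ((2 + L)*(1/(2*s)))*3 = ((2 + L)/(2*s))*3 = 3*(2 + L)/(2*s))
d(k(4), T(-3, -43)) - 1*(-3146477) = (3/2)*(2 - 25/4)/4 - 1*(-3146477) = (3/2)*(1/4)*(-17/4) + 3146477 = -51/32 + 3146477 = 100687213/32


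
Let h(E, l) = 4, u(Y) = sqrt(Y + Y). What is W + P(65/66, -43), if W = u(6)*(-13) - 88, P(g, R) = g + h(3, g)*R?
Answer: -17095/66 - 26*sqrt(3) ≈ -304.05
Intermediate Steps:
u(Y) = sqrt(2)*sqrt(Y) (u(Y) = sqrt(2*Y) = sqrt(2)*sqrt(Y))
P(g, R) = g + 4*R
W = -88 - 26*sqrt(3) (W = (sqrt(2)*sqrt(6))*(-13) - 88 = (2*sqrt(3))*(-13) - 88 = -26*sqrt(3) - 88 = -88 - 26*sqrt(3) ≈ -133.03)
W + P(65/66, -43) = (-88 - 26*sqrt(3)) + (65/66 + 4*(-43)) = (-88 - 26*sqrt(3)) + (65*(1/66) - 172) = (-88 - 26*sqrt(3)) + (65/66 - 172) = (-88 - 26*sqrt(3)) - 11287/66 = -17095/66 - 26*sqrt(3)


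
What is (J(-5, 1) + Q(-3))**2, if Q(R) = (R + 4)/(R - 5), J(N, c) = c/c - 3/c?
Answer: 289/64 ≈ 4.5156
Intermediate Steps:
J(N, c) = 1 - 3/c
Q(R) = (4 + R)/(-5 + R)
(J(-5, 1) + Q(-3))**2 = ((-3 + 1)/1 + (4 - 3)/(-5 - 3))**2 = (1*(-2) + 1/(-8))**2 = (-2 - 1/8*1)**2 = (-2 - 1/8)**2 = (-17/8)**2 = 289/64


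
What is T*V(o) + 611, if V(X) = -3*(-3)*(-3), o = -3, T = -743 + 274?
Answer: 13274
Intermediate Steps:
T = -469
V(X) = -27 (V(X) = 9*(-3) = -27)
T*V(o) + 611 = -469*(-27) + 611 = 12663 + 611 = 13274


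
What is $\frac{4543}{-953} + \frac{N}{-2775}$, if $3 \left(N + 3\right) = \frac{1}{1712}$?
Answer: $- \frac{64733970329}{13582537200} \approx -4.766$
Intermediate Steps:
$N = - \frac{15407}{5136}$ ($N = -3 + \frac{1}{3 \cdot 1712} = -3 + \frac{1}{3} \cdot \frac{1}{1712} = -3 + \frac{1}{5136} = - \frac{15407}{5136} \approx -2.9998$)
$\frac{4543}{-953} + \frac{N}{-2775} = \frac{4543}{-953} - \frac{15407}{5136 \left(-2775\right)} = 4543 \left(- \frac{1}{953}\right) - - \frac{15407}{14252400} = - \frac{4543}{953} + \frac{15407}{14252400} = - \frac{64733970329}{13582537200}$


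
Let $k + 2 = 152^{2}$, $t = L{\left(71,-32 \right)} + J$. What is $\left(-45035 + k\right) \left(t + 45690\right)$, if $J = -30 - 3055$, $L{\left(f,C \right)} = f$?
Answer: $-936012708$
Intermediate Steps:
$J = -3085$ ($J = -30 - 3055 = -3085$)
$t = -3014$ ($t = 71 - 3085 = -3014$)
$k = 23102$ ($k = -2 + 152^{2} = -2 + 23104 = 23102$)
$\left(-45035 + k\right) \left(t + 45690\right) = \left(-45035 + 23102\right) \left(-3014 + 45690\right) = \left(-21933\right) 42676 = -936012708$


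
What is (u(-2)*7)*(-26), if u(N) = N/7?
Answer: 52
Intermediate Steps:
u(N) = N/7 (u(N) = N*(⅐) = N/7)
(u(-2)*7)*(-26) = (((⅐)*(-2))*7)*(-26) = -2/7*7*(-26) = -2*(-26) = 52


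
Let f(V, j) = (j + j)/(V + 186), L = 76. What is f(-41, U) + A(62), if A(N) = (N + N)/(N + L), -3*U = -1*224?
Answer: 19294/10005 ≈ 1.9284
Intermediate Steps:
U = 224/3 (U = -(-1)*224/3 = -⅓*(-224) = 224/3 ≈ 74.667)
f(V, j) = 2*j/(186 + V) (f(V, j) = (2*j)/(186 + V) = 2*j/(186 + V))
A(N) = 2*N/(76 + N) (A(N) = (N + N)/(N + 76) = (2*N)/(76 + N) = 2*N/(76 + N))
f(-41, U) + A(62) = 2*(224/3)/(186 - 41) + 2*62/(76 + 62) = 2*(224/3)/145 + 2*62/138 = 2*(224/3)*(1/145) + 2*62*(1/138) = 448/435 + 62/69 = 19294/10005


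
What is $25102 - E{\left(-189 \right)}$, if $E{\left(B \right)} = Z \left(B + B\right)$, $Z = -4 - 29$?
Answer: $12628$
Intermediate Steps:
$Z = -33$ ($Z = -4 - 29 = -33$)
$E{\left(B \right)} = - 66 B$ ($E{\left(B \right)} = - 33 \left(B + B\right) = - 33 \cdot 2 B = - 66 B$)
$25102 - E{\left(-189 \right)} = 25102 - \left(-66\right) \left(-189\right) = 25102 - 12474 = 12628$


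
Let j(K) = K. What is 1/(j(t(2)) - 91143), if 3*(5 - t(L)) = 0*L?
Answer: -1/91138 ≈ -1.0972e-5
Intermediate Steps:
t(L) = 5 (t(L) = 5 - 0*L = 5 - ⅓*0 = 5 + 0 = 5)
1/(j(t(2)) - 91143) = 1/(5 - 91143) = 1/(-91138) = -1/91138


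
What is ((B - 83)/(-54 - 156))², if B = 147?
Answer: 1024/11025 ≈ 0.092880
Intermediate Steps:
((B - 83)/(-54 - 156))² = ((147 - 83)/(-54 - 156))² = (64/(-210))² = (64*(-1/210))² = (-32/105)² = 1024/11025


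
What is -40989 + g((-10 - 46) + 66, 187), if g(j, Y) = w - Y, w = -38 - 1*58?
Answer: -41272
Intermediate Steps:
w = -96 (w = -38 - 58 = -96)
g(j, Y) = -96 - Y
-40989 + g((-10 - 46) + 66, 187) = -40989 + (-96 - 1*187) = -40989 + (-96 - 187) = -40989 - 283 = -41272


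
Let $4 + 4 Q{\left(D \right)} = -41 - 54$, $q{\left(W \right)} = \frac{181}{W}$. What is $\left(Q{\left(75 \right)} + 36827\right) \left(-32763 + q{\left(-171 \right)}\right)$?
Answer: $- \frac{412380546343}{342} \approx -1.2058 \cdot 10^{9}$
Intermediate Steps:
$Q{\left(D \right)} = - \frac{99}{4}$ ($Q{\left(D \right)} = -1 + \frac{-41 - 54}{4} = -1 + \frac{1}{4} \left(-95\right) = -1 - \frac{95}{4} = - \frac{99}{4}$)
$\left(Q{\left(75 \right)} + 36827\right) \left(-32763 + q{\left(-171 \right)}\right) = \left(- \frac{99}{4} + 36827\right) \left(-32763 + \frac{181}{-171}\right) = \frac{147209 \left(-32763 + 181 \left(- \frac{1}{171}\right)\right)}{4} = \frac{147209 \left(-32763 - \frac{181}{171}\right)}{4} = \frac{147209}{4} \left(- \frac{5602654}{171}\right) = - \frac{412380546343}{342}$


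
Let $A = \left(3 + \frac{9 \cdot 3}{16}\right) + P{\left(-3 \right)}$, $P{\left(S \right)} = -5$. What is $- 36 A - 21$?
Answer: $- \frac{39}{4} \approx -9.75$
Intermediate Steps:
$A = - \frac{5}{16}$ ($A = \left(3 + \frac{9 \cdot 3}{16}\right) - 5 = \left(3 + 27 \cdot \frac{1}{16}\right) - 5 = \left(3 + \frac{27}{16}\right) - 5 = \frac{75}{16} - 5 = - \frac{5}{16} \approx -0.3125$)
$- 36 A - 21 = \left(-36\right) \left(- \frac{5}{16}\right) - 21 = \frac{45}{4} - 21 = - \frac{39}{4}$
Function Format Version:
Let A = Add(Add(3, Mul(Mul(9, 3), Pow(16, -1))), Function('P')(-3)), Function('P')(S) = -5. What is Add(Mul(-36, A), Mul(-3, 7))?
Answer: Rational(-39, 4) ≈ -9.7500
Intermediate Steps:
A = Rational(-5, 16) (A = Add(Add(3, Mul(Mul(9, 3), Pow(16, -1))), -5) = Add(Add(3, Mul(27, Rational(1, 16))), -5) = Add(Add(3, Rational(27, 16)), -5) = Add(Rational(75, 16), -5) = Rational(-5, 16) ≈ -0.31250)
Add(Mul(-36, A), Mul(-3, 7)) = Add(Mul(-36, Rational(-5, 16)), Mul(-3, 7)) = Add(Rational(45, 4), -21) = Rational(-39, 4)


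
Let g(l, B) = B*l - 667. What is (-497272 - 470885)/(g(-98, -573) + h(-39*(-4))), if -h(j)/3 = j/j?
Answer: -9981/572 ≈ -17.449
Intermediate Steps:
g(l, B) = -667 + B*l
h(j) = -3 (h(j) = -3*j/j = -3*1 = -3)
(-497272 - 470885)/(g(-98, -573) + h(-39*(-4))) = (-497272 - 470885)/((-667 - 573*(-98)) - 3) = -968157/((-667 + 56154) - 3) = -968157/(55487 - 3) = -968157/55484 = -968157*1/55484 = -9981/572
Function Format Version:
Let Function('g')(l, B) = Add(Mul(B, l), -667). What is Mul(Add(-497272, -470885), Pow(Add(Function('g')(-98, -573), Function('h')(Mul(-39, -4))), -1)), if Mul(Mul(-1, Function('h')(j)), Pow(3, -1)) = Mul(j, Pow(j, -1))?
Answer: Rational(-9981, 572) ≈ -17.449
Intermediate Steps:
Function('g')(l, B) = Add(-667, Mul(B, l))
Function('h')(j) = -3 (Function('h')(j) = Mul(-3, Mul(j, Pow(j, -1))) = Mul(-3, 1) = -3)
Mul(Add(-497272, -470885), Pow(Add(Function('g')(-98, -573), Function('h')(Mul(-39, -4))), -1)) = Mul(Add(-497272, -470885), Pow(Add(Add(-667, Mul(-573, -98)), -3), -1)) = Mul(-968157, Pow(Add(Add(-667, 56154), -3), -1)) = Mul(-968157, Pow(Add(55487, -3), -1)) = Mul(-968157, Pow(55484, -1)) = Mul(-968157, Rational(1, 55484)) = Rational(-9981, 572)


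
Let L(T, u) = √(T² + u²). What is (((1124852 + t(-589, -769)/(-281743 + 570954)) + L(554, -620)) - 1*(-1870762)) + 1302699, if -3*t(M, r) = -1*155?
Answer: 3729358203284/867633 + 2*√172829 ≈ 4.2991e+6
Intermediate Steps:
t(M, r) = 155/3 (t(M, r) = -(-1)*155/3 = -⅓*(-155) = 155/3)
(((1124852 + t(-589, -769)/(-281743 + 570954)) + L(554, -620)) - 1*(-1870762)) + 1302699 = (((1124852 + 155/(3*(-281743 + 570954))) + √(554² + (-620)²)) - 1*(-1870762)) + 1302699 = (((1124852 + (155/3)/289211) + √(306916 + 384400)) + 1870762) + 1302699 = (((1124852 + (155/3)*(1/289211)) + √691316) + 1870762) + 1302699 = (((1124852 + 155/867633) + 2*√172829) + 1870762) + 1302699 = ((975958715471/867633 + 2*√172829) + 1870762) + 1302699 = (2599093561817/867633 + 2*√172829) + 1302699 = 3729358203284/867633 + 2*√172829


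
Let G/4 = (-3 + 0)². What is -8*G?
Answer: -288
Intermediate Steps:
G = 36 (G = 4*(-3 + 0)² = 4*(-3)² = 4*9 = 36)
-8*G = -8*36 = -288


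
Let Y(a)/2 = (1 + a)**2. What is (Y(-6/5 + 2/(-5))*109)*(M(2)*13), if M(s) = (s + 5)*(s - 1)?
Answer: 178542/25 ≈ 7141.7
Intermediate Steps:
M(s) = (-1 + s)*(5 + s) (M(s) = (5 + s)*(-1 + s) = (-1 + s)*(5 + s))
Y(a) = 2*(1 + a)**2
(Y(-6/5 + 2/(-5))*109)*(M(2)*13) = ((2*(1 + (-6/5 + 2/(-5)))**2)*109)*((-5 + 2**2 + 4*2)*13) = ((2*(1 + (-6*1/5 + 2*(-1/5)))**2)*109)*((-5 + 4 + 8)*13) = ((2*(1 + (-6/5 - 2/5))**2)*109)*(7*13) = ((2*(1 - 8/5)**2)*109)*91 = ((2*(-3/5)**2)*109)*91 = ((2*(9/25))*109)*91 = ((18/25)*109)*91 = (1962/25)*91 = 178542/25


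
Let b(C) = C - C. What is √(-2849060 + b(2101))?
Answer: 2*I*√712265 ≈ 1687.9*I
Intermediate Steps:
b(C) = 0
√(-2849060 + b(2101)) = √(-2849060 + 0) = √(-2849060) = 2*I*√712265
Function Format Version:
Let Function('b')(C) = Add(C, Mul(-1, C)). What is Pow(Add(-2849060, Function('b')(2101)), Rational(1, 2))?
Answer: Mul(2, I, Pow(712265, Rational(1, 2))) ≈ Mul(1687.9, I)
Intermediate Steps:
Function('b')(C) = 0
Pow(Add(-2849060, Function('b')(2101)), Rational(1, 2)) = Pow(Add(-2849060, 0), Rational(1, 2)) = Pow(-2849060, Rational(1, 2)) = Mul(2, I, Pow(712265, Rational(1, 2)))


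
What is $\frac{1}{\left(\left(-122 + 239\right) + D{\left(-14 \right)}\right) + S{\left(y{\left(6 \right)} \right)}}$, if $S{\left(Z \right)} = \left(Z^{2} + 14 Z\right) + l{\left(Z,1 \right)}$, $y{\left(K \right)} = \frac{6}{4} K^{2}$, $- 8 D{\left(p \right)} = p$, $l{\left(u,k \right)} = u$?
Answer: $\frac{4}{15379} \approx 0.0002601$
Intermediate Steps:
$D{\left(p \right)} = - \frac{p}{8}$
$y{\left(K \right)} = \frac{3 K^{2}}{2}$ ($y{\left(K \right)} = 6 \cdot \frac{1}{4} K^{2} = \frac{3 K^{2}}{2}$)
$S{\left(Z \right)} = Z^{2} + 15 Z$ ($S{\left(Z \right)} = \left(Z^{2} + 14 Z\right) + Z = Z^{2} + 15 Z$)
$\frac{1}{\left(\left(-122 + 239\right) + D{\left(-14 \right)}\right) + S{\left(y{\left(6 \right)} \right)}} = \frac{1}{\left(\left(-122 + 239\right) - - \frac{7}{4}\right) + \frac{3 \cdot 6^{2}}{2} \left(15 + \frac{3 \cdot 6^{2}}{2}\right)} = \frac{1}{\left(117 + \frac{7}{4}\right) + \frac{3}{2} \cdot 36 \left(15 + \frac{3}{2} \cdot 36\right)} = \frac{1}{\frac{475}{4} + 54 \left(15 + 54\right)} = \frac{1}{\frac{475}{4} + 54 \cdot 69} = \frac{1}{\frac{475}{4} + 3726} = \frac{1}{\frac{15379}{4}} = \frac{4}{15379}$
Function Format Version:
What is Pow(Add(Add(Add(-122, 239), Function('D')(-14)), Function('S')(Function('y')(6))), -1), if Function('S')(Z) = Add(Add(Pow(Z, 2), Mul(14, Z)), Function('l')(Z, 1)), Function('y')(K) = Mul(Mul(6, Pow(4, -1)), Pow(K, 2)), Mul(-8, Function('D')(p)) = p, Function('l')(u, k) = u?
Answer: Rational(4, 15379) ≈ 0.00026010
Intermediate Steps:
Function('D')(p) = Mul(Rational(-1, 8), p)
Function('y')(K) = Mul(Rational(3, 2), Pow(K, 2)) (Function('y')(K) = Mul(Mul(6, Rational(1, 4)), Pow(K, 2)) = Mul(Rational(3, 2), Pow(K, 2)))
Function('S')(Z) = Add(Pow(Z, 2), Mul(15, Z)) (Function('S')(Z) = Add(Add(Pow(Z, 2), Mul(14, Z)), Z) = Add(Pow(Z, 2), Mul(15, Z)))
Pow(Add(Add(Add(-122, 239), Function('D')(-14)), Function('S')(Function('y')(6))), -1) = Pow(Add(Add(Add(-122, 239), Mul(Rational(-1, 8), -14)), Mul(Mul(Rational(3, 2), Pow(6, 2)), Add(15, Mul(Rational(3, 2), Pow(6, 2))))), -1) = Pow(Add(Add(117, Rational(7, 4)), Mul(Mul(Rational(3, 2), 36), Add(15, Mul(Rational(3, 2), 36)))), -1) = Pow(Add(Rational(475, 4), Mul(54, Add(15, 54))), -1) = Pow(Add(Rational(475, 4), Mul(54, 69)), -1) = Pow(Add(Rational(475, 4), 3726), -1) = Pow(Rational(15379, 4), -1) = Rational(4, 15379)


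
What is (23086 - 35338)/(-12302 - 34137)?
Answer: 12252/46439 ≈ 0.26383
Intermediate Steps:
(23086 - 35338)/(-12302 - 34137) = -12252/(-46439) = -12252*(-1/46439) = 12252/46439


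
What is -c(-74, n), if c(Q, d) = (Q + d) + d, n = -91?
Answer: 256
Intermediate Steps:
c(Q, d) = Q + 2*d
-c(-74, n) = -(-74 + 2*(-91)) = -(-74 - 182) = -1*(-256) = 256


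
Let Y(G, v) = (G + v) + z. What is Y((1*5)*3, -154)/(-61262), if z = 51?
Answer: 44/30631 ≈ 0.0014365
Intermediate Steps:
Y(G, v) = 51 + G + v (Y(G, v) = (G + v) + 51 = 51 + G + v)
Y((1*5)*3, -154)/(-61262) = (51 + (1*5)*3 - 154)/(-61262) = (51 + 5*3 - 154)*(-1/61262) = (51 + 15 - 154)*(-1/61262) = -88*(-1/61262) = 44/30631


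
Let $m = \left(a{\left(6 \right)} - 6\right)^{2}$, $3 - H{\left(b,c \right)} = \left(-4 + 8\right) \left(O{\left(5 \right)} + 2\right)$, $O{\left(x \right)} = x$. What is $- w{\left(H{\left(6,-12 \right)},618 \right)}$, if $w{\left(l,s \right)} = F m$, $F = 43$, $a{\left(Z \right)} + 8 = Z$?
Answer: $-2752$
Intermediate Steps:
$a{\left(Z \right)} = -8 + Z$
$H{\left(b,c \right)} = -25$ ($H{\left(b,c \right)} = 3 - \left(-4 + 8\right) \left(5 + 2\right) = 3 - 4 \cdot 7 = 3 - 28 = -25$)
$m = 64$ ($m = \left(\left(-8 + 6\right) - 6\right)^{2} = \left(-2 - 6\right)^{2} = \left(-8\right)^{2} = 64$)
$w{\left(l,s \right)} = 2752$ ($w{\left(l,s \right)} = 43 \cdot 64 = 2752$)
$- w{\left(H{\left(6,-12 \right)},618 \right)} = \left(-1\right) 2752 = -2752$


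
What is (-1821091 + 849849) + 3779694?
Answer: 2808452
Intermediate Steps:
(-1821091 + 849849) + 3779694 = -971242 + 3779694 = 2808452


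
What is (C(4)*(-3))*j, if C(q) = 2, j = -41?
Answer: 246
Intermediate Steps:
(C(4)*(-3))*j = (2*(-3))*(-41) = -6*(-41) = 246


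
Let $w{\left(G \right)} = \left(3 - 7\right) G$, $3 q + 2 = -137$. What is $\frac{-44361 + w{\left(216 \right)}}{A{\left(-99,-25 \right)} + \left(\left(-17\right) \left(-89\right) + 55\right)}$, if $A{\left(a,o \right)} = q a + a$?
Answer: $- \frac{45225}{6056} \approx -7.4678$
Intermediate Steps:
$q = - \frac{139}{3}$ ($q = - \frac{2}{3} + \frac{1}{3} \left(-137\right) = - \frac{2}{3} - \frac{137}{3} = - \frac{139}{3} \approx -46.333$)
$w{\left(G \right)} = - 4 G$
$A{\left(a,o \right)} = - \frac{136 a}{3}$ ($A{\left(a,o \right)} = - \frac{139 a}{3} + a = - \frac{136 a}{3}$)
$\frac{-44361 + w{\left(216 \right)}}{A{\left(-99,-25 \right)} + \left(\left(-17\right) \left(-89\right) + 55\right)} = \frac{-44361 - 864}{\left(- \frac{136}{3}\right) \left(-99\right) + \left(\left(-17\right) \left(-89\right) + 55\right)} = \frac{-44361 - 864}{4488 + \left(1513 + 55\right)} = - \frac{45225}{4488 + 1568} = - \frac{45225}{6056}$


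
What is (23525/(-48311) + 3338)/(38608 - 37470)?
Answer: 161238593/54977918 ≈ 2.9328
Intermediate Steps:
(23525/(-48311) + 3338)/(38608 - 37470) = (23525*(-1/48311) + 3338)/1138 = (-23525/48311 + 3338)*(1/1138) = (161238593/48311)*(1/1138) = 161238593/54977918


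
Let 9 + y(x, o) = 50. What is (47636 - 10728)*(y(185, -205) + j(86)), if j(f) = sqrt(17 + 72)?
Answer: 1513228 + 36908*sqrt(89) ≈ 1.8614e+6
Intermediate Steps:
j(f) = sqrt(89)
y(x, o) = 41 (y(x, o) = -9 + 50 = 41)
(47636 - 10728)*(y(185, -205) + j(86)) = (47636 - 10728)*(41 + sqrt(89)) = 36908*(41 + sqrt(89)) = 1513228 + 36908*sqrt(89)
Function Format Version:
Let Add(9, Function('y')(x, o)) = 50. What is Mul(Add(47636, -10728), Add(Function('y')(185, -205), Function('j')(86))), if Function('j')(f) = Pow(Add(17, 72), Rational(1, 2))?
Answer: Add(1513228, Mul(36908, Pow(89, Rational(1, 2)))) ≈ 1.8614e+6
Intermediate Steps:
Function('j')(f) = Pow(89, Rational(1, 2))
Function('y')(x, o) = 41 (Function('y')(x, o) = Add(-9, 50) = 41)
Mul(Add(47636, -10728), Add(Function('y')(185, -205), Function('j')(86))) = Mul(Add(47636, -10728), Add(41, Pow(89, Rational(1, 2)))) = Mul(36908, Add(41, Pow(89, Rational(1, 2)))) = Add(1513228, Mul(36908, Pow(89, Rational(1, 2))))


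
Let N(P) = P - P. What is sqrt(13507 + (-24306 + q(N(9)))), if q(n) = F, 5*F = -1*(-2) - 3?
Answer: 2*I*sqrt(67495)/5 ≈ 103.92*I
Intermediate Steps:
F = -1/5 (F = (-1*(-2) - 3)/5 = (2 - 3)/5 = (1/5)*(-1) = -1/5 ≈ -0.20000)
N(P) = 0
q(n) = -1/5
sqrt(13507 + (-24306 + q(N(9)))) = sqrt(13507 + (-24306 - 1/5)) = sqrt(13507 - 121531/5) = sqrt(-53996/5) = 2*I*sqrt(67495)/5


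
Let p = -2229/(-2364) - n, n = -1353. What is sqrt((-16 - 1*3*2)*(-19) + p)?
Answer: sqrt(275069327)/394 ≈ 42.094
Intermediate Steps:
p = 1066907/788 (p = -2229/(-2364) - 1*(-1353) = -2229*(-1/2364) + 1353 = 743/788 + 1353 = 1066907/788 ≈ 1353.9)
sqrt((-16 - 1*3*2)*(-19) + p) = sqrt((-16 - 1*3*2)*(-19) + 1066907/788) = sqrt((-16 - 3*2)*(-19) + 1066907/788) = sqrt((-16 - 6)*(-19) + 1066907/788) = sqrt(-22*(-19) + 1066907/788) = sqrt(418 + 1066907/788) = sqrt(1396291/788) = sqrt(275069327)/394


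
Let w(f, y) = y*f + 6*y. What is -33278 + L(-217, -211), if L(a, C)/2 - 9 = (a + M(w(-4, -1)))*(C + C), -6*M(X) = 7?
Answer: 452618/3 ≈ 1.5087e+5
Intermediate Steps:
w(f, y) = 6*y + f*y (w(f, y) = f*y + 6*y = 6*y + f*y)
M(X) = -7/6 (M(X) = -1/6*7 = -7/6)
L(a, C) = 18 + 4*C*(-7/6 + a) (L(a, C) = 18 + 2*((a - 7/6)*(C + C)) = 18 + 2*((-7/6 + a)*(2*C)) = 18 + 2*(2*C*(-7/6 + a)) = 18 + 4*C*(-7/6 + a))
-33278 + L(-217, -211) = -33278 + (18 - 14/3*(-211) + 4*(-211)*(-217)) = -33278 + (18 + 2954/3 + 183148) = -33278 + 552452/3 = 452618/3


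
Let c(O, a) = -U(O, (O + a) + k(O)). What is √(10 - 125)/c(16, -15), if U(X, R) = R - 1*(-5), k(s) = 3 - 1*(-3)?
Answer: -I*√115/12 ≈ -0.89365*I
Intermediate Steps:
k(s) = 6 (k(s) = 3 + 3 = 6)
U(X, R) = 5 + R (U(X, R) = R + 5 = 5 + R)
c(O, a) = -11 - O - a (c(O, a) = -(5 + ((O + a) + 6)) = -(5 + (6 + O + a)) = -(11 + O + a) = -11 - O - a)
√(10 - 125)/c(16, -15) = √(10 - 125)/(-11 - 1*16 - 1*(-15)) = √(-115)/(-11 - 16 + 15) = (I*√115)/(-12) = (I*√115)*(-1/12) = -I*√115/12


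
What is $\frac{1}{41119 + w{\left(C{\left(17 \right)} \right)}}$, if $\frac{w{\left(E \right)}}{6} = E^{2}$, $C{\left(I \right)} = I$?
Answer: $\frac{1}{42853} \approx 2.3336 \cdot 10^{-5}$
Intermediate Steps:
$w{\left(E \right)} = 6 E^{2}$
$\frac{1}{41119 + w{\left(C{\left(17 \right)} \right)}} = \frac{1}{41119 + 6 \cdot 17^{2}} = \frac{1}{41119 + 6 \cdot 289} = \frac{1}{41119 + 1734} = \frac{1}{42853}$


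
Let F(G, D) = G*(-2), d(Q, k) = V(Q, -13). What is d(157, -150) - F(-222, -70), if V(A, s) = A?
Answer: -287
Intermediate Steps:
d(Q, k) = Q
F(G, D) = -2*G
d(157, -150) - F(-222, -70) = 157 - (-2)*(-222) = 157 - 1*444 = 157 - 444 = -287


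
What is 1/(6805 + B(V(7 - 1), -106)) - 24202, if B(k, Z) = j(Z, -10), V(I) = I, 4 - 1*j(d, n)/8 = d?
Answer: -185992369/7685 ≈ -24202.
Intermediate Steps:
j(d, n) = 32 - 8*d
B(k, Z) = 32 - 8*Z
1/(6805 + B(V(7 - 1), -106)) - 24202 = 1/(6805 + (32 - 8*(-106))) - 24202 = 1/(6805 + (32 + 848)) - 24202 = 1/(6805 + 880) - 24202 = 1/7685 - 24202 = -185992369/7685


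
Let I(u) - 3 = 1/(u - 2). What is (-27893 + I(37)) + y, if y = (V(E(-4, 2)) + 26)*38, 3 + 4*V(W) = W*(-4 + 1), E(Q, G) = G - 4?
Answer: -1881143/70 ≈ -26873.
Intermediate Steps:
I(u) = 3 + 1/(-2 + u) (I(u) = 3 + 1/(u - 2) = 3 + 1/(-2 + u))
E(Q, G) = -4 + G
V(W) = -¾ - 3*W/4 (V(W) = -¾ + (W*(-4 + 1))/4 = -¾ + (W*(-3))/4 = -¾ + (-3*W)/4 = -¾ - 3*W/4)
y = 2033/2 (y = ((-¾ - 3*(-4 + 2)/4) + 26)*38 = ((-¾ - ¾*(-2)) + 26)*38 = ((-¾ + 3/2) + 26)*38 = (¾ + 26)*38 = (107/4)*38 = 2033/2 ≈ 1016.5)
(-27893 + I(37)) + y = (-27893 + (-5 + 3*37)/(-2 + 37)) + 2033/2 = (-27893 + (-5 + 111)/35) + 2033/2 = (-27893 + (1/35)*106) + 2033/2 = (-27893 + 106/35) + 2033/2 = -976149/35 + 2033/2 = -1881143/70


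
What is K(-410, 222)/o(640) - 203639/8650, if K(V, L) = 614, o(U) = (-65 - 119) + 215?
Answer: -1001709/268150 ≈ -3.7356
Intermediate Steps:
o(U) = 31 (o(U) = -184 + 215 = 31)
K(-410, 222)/o(640) - 203639/8650 = 614/31 - 203639/8650 = -1001709/268150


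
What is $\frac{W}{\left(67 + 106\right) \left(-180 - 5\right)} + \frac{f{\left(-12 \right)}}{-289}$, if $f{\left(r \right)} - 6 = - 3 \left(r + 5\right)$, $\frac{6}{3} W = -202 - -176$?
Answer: $- \frac{860378}{9249445} \approx -0.093019$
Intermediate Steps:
$W = -13$ ($W = \frac{-202 - -176}{2} = \frac{-202 + 176}{2} = \frac{1}{2} \left(-26\right) = -13$)
$f{\left(r \right)} = -9 - 3 r$ ($f{\left(r \right)} = 6 - 3 \left(r + 5\right) = 6 - 3 \left(5 + r\right) = 6 - \left(15 + 3 r\right) = -9 - 3 r$)
$\frac{W}{\left(67 + 106\right) \left(-180 - 5\right)} + \frac{f{\left(-12 \right)}}{-289} = - \frac{13}{\left(67 + 106\right) \left(-180 - 5\right)} + \frac{-9 - -36}{-289} = - \frac{13}{173 \left(-185\right)} + \left(-9 + 36\right) \left(- \frac{1}{289}\right) = - \frac{13}{-32005} + 27 \left(- \frac{1}{289}\right) = \left(-13\right) \left(- \frac{1}{32005}\right) - \frac{27}{289} = \frac{13}{32005} - \frac{27}{289} = - \frac{860378}{9249445}$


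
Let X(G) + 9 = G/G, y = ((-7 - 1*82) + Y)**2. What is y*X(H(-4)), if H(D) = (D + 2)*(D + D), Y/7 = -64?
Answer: -2306952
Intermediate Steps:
Y = -448 (Y = 7*(-64) = -448)
y = 288369 (y = ((-7 - 1*82) - 448)**2 = ((-7 - 82) - 448)**2 = (-89 - 448)**2 = (-537)**2 = 288369)
H(D) = 2*D*(2 + D) (H(D) = (2 + D)*(2*D) = 2*D*(2 + D))
X(G) = -8 (X(G) = -9 + G/G = -9 + 1 = -8)
y*X(H(-4)) = 288369*(-8) = -2306952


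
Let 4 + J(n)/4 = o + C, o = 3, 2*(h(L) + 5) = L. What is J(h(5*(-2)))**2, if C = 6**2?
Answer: 19600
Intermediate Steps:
h(L) = -5 + L/2
C = 36
J(n) = 140 (J(n) = -16 + 4*(3 + 36) = -16 + 4*39 = -16 + 156 = 140)
J(h(5*(-2)))**2 = 140**2 = 19600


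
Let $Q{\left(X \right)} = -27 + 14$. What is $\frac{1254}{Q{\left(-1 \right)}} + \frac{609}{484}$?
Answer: $- \frac{599019}{6292} \approx -95.203$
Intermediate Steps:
$Q{\left(X \right)} = -13$
$\frac{1254}{Q{\left(-1 \right)}} + \frac{609}{484} = \frac{1254}{-13} + \frac{609}{484} = 1254 \left(- \frac{1}{13}\right) + 609 \cdot \frac{1}{484} = - \frac{1254}{13} + \frac{609}{484} = - \frac{599019}{6292}$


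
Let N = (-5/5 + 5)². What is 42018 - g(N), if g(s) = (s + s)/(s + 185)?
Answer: 8445586/201 ≈ 42018.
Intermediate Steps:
N = 16 (N = (-5*⅕ + 5)² = (-1 + 5)² = 4² = 16)
g(s) = 2*s/(185 + s) (g(s) = (2*s)/(185 + s) = 2*s/(185 + s))
42018 - g(N) = 42018 - 2*16/(185 + 16) = 42018 - 2*16/201 = 42018 - 1*32/201 = 42018 - 32/201 = 8445586/201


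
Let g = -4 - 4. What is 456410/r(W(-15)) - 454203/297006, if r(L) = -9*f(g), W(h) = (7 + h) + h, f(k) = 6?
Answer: -22596839237/2673054 ≈ -8453.6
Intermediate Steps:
g = -8
W(h) = 7 + 2*h
r(L) = -54 (r(L) = -9*6 = -54)
456410/r(W(-15)) - 454203/297006 = 456410/(-54) - 454203/297006 = 456410*(-1/54) - 454203*1/297006 = -228205/27 - 151401/99002 = -22596839237/2673054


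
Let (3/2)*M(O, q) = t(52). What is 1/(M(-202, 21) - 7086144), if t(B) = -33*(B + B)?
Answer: -1/7088432 ≈ -1.4107e-7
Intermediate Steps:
t(B) = -66*B
M(O, q) = -2288 (M(O, q) = 2*(-66*52)/3 = (2/3)*(-3432) = -2288)
1/(M(-202, 21) - 7086144) = 1/(-2288 - 7086144) = 1/(-7088432) = -1/7088432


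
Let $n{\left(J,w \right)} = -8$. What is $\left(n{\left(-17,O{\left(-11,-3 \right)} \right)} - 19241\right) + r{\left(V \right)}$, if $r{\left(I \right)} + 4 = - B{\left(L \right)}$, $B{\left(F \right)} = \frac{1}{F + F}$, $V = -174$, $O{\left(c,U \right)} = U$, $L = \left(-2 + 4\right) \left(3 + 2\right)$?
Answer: $- \frac{385061}{20} \approx -19253.0$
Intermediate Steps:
$L = 10$ ($L = 2 \cdot 5 = 10$)
$B{\left(F \right)} = \frac{1}{2 F}$
$r{\left(I \right)} = - \frac{81}{20}$ ($r{\left(I \right)} = -4 - \frac{1}{2 \cdot 10} = -4 - \frac{1}{2} \cdot \frac{1}{10} = -4 - \frac{1}{20} = - \frac{81}{20}$)
$\left(n{\left(-17,O{\left(-11,-3 \right)} \right)} - 19241\right) + r{\left(V \right)} = \left(-8 - 19241\right) - \frac{81}{20} = -19249 - \frac{81}{20} = - \frac{385061}{20}$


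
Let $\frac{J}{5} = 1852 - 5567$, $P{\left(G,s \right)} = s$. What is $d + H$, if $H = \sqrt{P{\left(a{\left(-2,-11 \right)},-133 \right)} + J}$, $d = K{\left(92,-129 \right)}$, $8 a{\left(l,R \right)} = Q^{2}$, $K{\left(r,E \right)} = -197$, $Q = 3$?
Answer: $-197 + 2 i \sqrt{4677} \approx -197.0 + 136.78 i$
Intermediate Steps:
$a{\left(l,R \right)} = \frac{9}{8}$ ($a{\left(l,R \right)} = \frac{3^{2}}{8} = \frac{1}{8} \cdot 9 = \frac{9}{8}$)
$J = -18575$ ($J = 5 \left(1852 - 5567\right) = 5 \left(-3715\right) = -18575$)
$d = -197$
$H = 2 i \sqrt{4677}$ ($H = \sqrt{-133 - 18575} = \sqrt{-18708} = 2 i \sqrt{4677} \approx 136.78 i$)
$d + H = -197 + 2 i \sqrt{4677}$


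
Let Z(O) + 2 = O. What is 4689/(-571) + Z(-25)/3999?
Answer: -6255576/761143 ≈ -8.2187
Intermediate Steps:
Z(O) = -2 + O
4689/(-571) + Z(-25)/3999 = 4689/(-571) + (-2 - 25)/3999 = 4689*(-1/571) - 27*1/3999 = -4689/571 - 9/1333 = -6255576/761143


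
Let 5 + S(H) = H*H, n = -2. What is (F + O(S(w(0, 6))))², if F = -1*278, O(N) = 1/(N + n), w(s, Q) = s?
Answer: 3790809/49 ≈ 77364.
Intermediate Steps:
S(H) = -5 + H² (S(H) = -5 + H*H = -5 + H²)
O(N) = 1/(-2 + N) (O(N) = 1/(N - 2) = 1/(-2 + N))
F = -278
(F + O(S(w(0, 6))))² = (-278 + 1/(-2 + (-5 + 0²)))² = (-278 + 1/(-2 + (-5 + 0)))² = (-278 + 1/(-2 - 5))² = (-278 + 1/(-7))² = (-278 - ⅐)² = (-1947/7)² = 3790809/49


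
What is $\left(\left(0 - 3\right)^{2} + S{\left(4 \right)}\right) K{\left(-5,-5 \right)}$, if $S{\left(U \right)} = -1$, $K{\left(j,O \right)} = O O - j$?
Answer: $240$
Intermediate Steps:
$K{\left(j,O \right)} = O^{2} - j$
$\left(\left(0 - 3\right)^{2} + S{\left(4 \right)}\right) K{\left(-5,-5 \right)} = \left(\left(0 - 3\right)^{2} - 1\right) \left(\left(-5\right)^{2} - -5\right) = \left(\left(-3\right)^{2} - 1\right) \left(25 + 5\right) = \left(9 - 1\right) 30 = 8 \cdot 30 = 240$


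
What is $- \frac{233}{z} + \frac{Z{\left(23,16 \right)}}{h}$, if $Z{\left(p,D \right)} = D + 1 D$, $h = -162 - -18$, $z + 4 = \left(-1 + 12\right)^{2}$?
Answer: $- \frac{259}{117} \approx -2.2137$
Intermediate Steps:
$z = 117$ ($z = -4 + \left(-1 + 12\right)^{2} = -4 + 11^{2} = -4 + 121 = 117$)
$h = -144$ ($h = -162 + 18 = -144$)
$Z{\left(p,D \right)} = 2 D$ ($Z{\left(p,D \right)} = D + D = 2 D$)
$- \frac{233}{z} + \frac{Z{\left(23,16 \right)}}{h} = - \frac{233}{117} + \frac{2 \cdot 16}{-144} = \left(-233\right) \frac{1}{117} + 32 \left(- \frac{1}{144}\right) = - \frac{233}{117} - \frac{2}{9} = - \frac{259}{117}$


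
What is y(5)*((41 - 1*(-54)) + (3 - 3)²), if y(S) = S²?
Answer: 2375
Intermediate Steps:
y(5)*((41 - 1*(-54)) + (3 - 3)²) = 5²*((41 - 1*(-54)) + (3 - 3)²) = 25*((41 + 54) + 0²) = 25*(95 + 0) = 25*95 = 2375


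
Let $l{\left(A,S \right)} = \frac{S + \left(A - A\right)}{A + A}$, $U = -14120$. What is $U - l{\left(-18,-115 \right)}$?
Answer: $- \frac{508435}{36} \approx -14123.0$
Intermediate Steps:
$l{\left(A,S \right)} = \frac{S}{2 A}$ ($l{\left(A,S \right)} = \frac{S + 0}{2 A} = S \frac{1}{2 A} = \frac{S}{2 A}$)
$U - l{\left(-18,-115 \right)} = -14120 - \frac{1}{2} \left(-115\right) \frac{1}{-18} = -14120 - \frac{1}{2} \left(-115\right) \left(- \frac{1}{18}\right) = -14120 - \frac{115}{36} = - \frac{508435}{36}$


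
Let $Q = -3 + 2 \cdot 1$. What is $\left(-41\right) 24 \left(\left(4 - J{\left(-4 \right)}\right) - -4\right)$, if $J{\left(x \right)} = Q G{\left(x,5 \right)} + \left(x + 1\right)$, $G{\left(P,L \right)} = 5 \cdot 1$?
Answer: $-15744$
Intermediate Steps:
$G{\left(P,L \right)} = 5$
$Q = -1$ ($Q = -3 + 2 = -1$)
$J{\left(x \right)} = -4 + x$ ($J{\left(x \right)} = \left(-1\right) 5 + \left(x + 1\right) = -5 + \left(1 + x\right) = -4 + x$)
$\left(-41\right) 24 \left(\left(4 - J{\left(-4 \right)}\right) - -4\right) = \left(-41\right) 24 \left(\left(4 - \left(-4 - 4\right)\right) - -4\right) = - 984 \left(\left(4 - -8\right) + 4\right) = - 984 \left(\left(4 + 8\right) + 4\right) = - 984 \left(12 + 4\right) = \left(-984\right) 16 = -15744$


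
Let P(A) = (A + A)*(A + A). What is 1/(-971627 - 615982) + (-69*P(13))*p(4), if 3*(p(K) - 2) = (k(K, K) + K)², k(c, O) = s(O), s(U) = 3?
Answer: -1357627960261/1587609 ≈ -8.5514e+5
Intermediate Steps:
k(c, O) = 3
p(K) = 2 + (3 + K)²/3
P(A) = 4*A² (P(A) = (2*A)*(2*A) = 4*A²)
1/(-971627 - 615982) + (-69*P(13))*p(4) = 1/(-971627 - 615982) + (-276*13²)*(2 + (3 + 4)²/3) = 1/(-1587609) + (-276*169)*(2 + (⅓)*7²) = -1/1587609 + (-69*676)*(2 + (⅓)*49) = -1/1587609 - 46644*(2 + 49/3) = -1/1587609 - 46644*55/3 = -1/1587609 - 855140 = -1357627960261/1587609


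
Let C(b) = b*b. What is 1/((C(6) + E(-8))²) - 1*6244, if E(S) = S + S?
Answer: -2497599/400 ≈ -6244.0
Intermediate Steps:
C(b) = b²
E(S) = 2*S
1/((C(6) + E(-8))²) - 1*6244 = 1/((6² + 2*(-8))²) - 1*6244 = 1/((36 - 16)²) - 6244 = 1/(20²) - 6244 = 1/400 - 6244 = -2497599/400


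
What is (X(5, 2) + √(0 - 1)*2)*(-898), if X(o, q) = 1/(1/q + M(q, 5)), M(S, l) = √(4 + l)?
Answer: -1796/7 - 1796*I ≈ -256.57 - 1796.0*I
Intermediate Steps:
X(o, q) = 1/(3 + 1/q) (X(o, q) = 1/(1/q + √(4 + 5)) = 1/(1/q + √9) = 1/(1/q + 3) = 1/(3 + 1/q))
(X(5, 2) + √(0 - 1)*2)*(-898) = (2/(1 + 3*2) + √(0 - 1)*2)*(-898) = (2/(1 + 6) + √(-1)*2)*(-898) = (2/7 + I*2)*(-898) = (2*(⅐) + 2*I)*(-898) = (2/7 + 2*I)*(-898) = -1796/7 - 1796*I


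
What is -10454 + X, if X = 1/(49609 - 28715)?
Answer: -218425875/20894 ≈ -10454.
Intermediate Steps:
X = 1/20894 ≈ 4.7861e-5
-10454 + X = -10454 + 1/20894 = -218425875/20894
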